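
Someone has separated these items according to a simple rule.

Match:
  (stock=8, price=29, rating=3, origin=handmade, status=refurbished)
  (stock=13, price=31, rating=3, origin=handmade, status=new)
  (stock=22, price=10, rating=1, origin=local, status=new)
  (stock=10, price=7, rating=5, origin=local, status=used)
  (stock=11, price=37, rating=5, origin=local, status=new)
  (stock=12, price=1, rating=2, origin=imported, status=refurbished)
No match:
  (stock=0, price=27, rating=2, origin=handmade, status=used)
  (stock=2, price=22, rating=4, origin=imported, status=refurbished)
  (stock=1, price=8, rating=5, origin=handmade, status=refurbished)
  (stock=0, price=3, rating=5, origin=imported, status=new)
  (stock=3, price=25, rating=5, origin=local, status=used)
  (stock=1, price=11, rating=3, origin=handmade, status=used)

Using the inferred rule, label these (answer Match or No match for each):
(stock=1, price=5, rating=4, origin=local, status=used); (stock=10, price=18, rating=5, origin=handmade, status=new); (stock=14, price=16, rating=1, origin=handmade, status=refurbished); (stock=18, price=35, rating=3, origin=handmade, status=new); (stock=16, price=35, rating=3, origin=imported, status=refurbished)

No match, Match, Match, Match, Match

The simplest hypothesis consistent with all the labels is: stock ≥ 8.
(stock=1, price=5, rating=4, origin=local, status=used) — stock = 1, hence No match.
(stock=10, price=18, rating=5, origin=handmade, status=new) — stock = 10, hence Match.
(stock=14, price=16, rating=1, origin=handmade, status=refurbished) — stock = 14, hence Match.
(stock=18, price=35, rating=3, origin=handmade, status=new) — stock = 18, hence Match.
(stock=16, price=35, rating=3, origin=imported, status=refurbished) — stock = 16, hence Match.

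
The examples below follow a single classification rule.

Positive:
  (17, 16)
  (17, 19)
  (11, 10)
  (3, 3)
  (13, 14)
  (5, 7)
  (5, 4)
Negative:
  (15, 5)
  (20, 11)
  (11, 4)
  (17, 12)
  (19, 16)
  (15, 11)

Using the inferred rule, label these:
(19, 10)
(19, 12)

Negative, Negative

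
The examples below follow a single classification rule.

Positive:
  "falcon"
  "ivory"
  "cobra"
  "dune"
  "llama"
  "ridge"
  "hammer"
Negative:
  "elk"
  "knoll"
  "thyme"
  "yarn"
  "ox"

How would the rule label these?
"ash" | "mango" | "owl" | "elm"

The classifier is using: has ≥ 2 vowels.
"ash": 1 vowel, fails this test → Negative. "mango": 2 vowels, meets the rule → Positive. "owl": 1 vowel, fails this test → Negative. "elm": 1 vowel, fails this test → Negative.

Negative, Positive, Negative, Negative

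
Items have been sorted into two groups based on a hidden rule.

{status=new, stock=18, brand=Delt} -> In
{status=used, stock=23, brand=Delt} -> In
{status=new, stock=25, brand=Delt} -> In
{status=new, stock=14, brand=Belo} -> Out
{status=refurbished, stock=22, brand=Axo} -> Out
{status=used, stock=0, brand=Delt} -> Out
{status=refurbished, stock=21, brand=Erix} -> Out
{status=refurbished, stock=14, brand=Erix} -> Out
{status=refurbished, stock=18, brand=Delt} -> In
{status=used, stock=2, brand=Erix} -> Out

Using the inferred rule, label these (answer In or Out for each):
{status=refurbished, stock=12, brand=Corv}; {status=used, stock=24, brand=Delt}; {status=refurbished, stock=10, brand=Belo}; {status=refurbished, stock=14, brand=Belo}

Out, In, Out, Out

All 'In' examples share one property — brand is Delt AND stock ≥ 2 — and every 'Out' example lacks it.
{status=refurbished, stock=12, brand=Corv}: Out (brand is Corv, stock = 12). {status=used, stock=24, brand=Delt}: In (brand is Delt, stock = 24). {status=refurbished, stock=10, brand=Belo}: Out (brand is Belo, stock = 10). {status=refurbished, stock=14, brand=Belo}: Out (brand is Belo, stock = 14).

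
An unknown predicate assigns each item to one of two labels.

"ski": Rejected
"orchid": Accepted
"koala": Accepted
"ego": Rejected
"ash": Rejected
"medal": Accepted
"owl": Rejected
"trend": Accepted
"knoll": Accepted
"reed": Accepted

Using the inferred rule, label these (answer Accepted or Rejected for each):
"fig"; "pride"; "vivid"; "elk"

Rejected, Accepted, Accepted, Rejected

All 'Accepted' examples share one property — length ≥ 4 — and every 'Rejected' example lacks it.
"fig" → length 3 → Rejected.
"pride" → length 5 → Accepted.
"vivid" → length 5 → Accepted.
"elk" → length 3 → Rejected.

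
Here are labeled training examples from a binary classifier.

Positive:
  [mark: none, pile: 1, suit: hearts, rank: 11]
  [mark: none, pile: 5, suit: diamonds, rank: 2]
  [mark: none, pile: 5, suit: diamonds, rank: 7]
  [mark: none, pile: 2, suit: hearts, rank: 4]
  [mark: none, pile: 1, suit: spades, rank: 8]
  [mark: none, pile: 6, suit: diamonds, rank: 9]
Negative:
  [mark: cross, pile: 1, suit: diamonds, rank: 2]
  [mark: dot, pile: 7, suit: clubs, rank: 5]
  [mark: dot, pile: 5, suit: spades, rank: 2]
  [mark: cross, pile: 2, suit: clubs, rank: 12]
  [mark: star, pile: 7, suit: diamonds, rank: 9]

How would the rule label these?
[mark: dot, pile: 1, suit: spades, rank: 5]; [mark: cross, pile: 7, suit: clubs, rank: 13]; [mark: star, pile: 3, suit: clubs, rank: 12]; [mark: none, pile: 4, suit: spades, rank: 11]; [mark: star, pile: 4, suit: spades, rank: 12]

Negative, Negative, Negative, Positive, Negative

The simplest hypothesis consistent with all the labels is: mark is none.
[mark: dot, pile: 1, suit: spades, rank: 5]: mark is dot — fails this test, so Negative. [mark: cross, pile: 7, suit: clubs, rank: 13]: mark is cross — fails this test, so Negative. [mark: star, pile: 3, suit: clubs, rank: 12]: mark is star — fails this test, so Negative. [mark: none, pile: 4, suit: spades, rank: 11]: mark is none — satisfies this, so Positive. [mark: star, pile: 4, suit: spades, rank: 12]: mark is star — fails this test, so Negative.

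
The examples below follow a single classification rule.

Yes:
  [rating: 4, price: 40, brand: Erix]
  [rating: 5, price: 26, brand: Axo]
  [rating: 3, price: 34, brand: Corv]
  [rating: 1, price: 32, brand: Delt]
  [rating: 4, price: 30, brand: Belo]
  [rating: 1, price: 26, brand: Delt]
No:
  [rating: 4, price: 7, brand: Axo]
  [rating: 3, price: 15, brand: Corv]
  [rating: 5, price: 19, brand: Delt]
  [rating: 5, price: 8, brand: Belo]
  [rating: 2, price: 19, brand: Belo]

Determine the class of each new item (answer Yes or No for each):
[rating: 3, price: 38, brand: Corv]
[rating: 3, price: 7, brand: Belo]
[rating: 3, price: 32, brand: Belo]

The pattern is that an item is 'Yes' exactly when: price ≥ 26.

Yes, No, Yes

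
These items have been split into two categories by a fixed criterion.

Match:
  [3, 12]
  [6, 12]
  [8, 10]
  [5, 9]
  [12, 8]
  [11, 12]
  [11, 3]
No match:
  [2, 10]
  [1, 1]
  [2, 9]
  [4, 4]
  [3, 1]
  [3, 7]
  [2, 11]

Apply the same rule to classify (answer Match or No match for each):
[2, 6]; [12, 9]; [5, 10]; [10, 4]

No match, Match, Match, Match

One predicate separates the groups cleanly: sum ≥ 14.
[2, 6]: 2+6 = 8, does not pass → No match.
[12, 9]: 12+9 = 21, checks out → Match.
[5, 10]: 5+10 = 15, checks out → Match.
[10, 4]: 10+4 = 14, checks out → Match.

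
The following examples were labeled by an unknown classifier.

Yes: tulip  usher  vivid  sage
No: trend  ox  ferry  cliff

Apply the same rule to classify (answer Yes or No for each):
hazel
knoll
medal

Yes, No, Yes

The simplest hypothesis consistent with all the labels is: has ≥ 2 vowels.
Yes: hazel, since 2 vowels.
No: knoll, since 1 vowel.
Yes: medal, since 2 vowels.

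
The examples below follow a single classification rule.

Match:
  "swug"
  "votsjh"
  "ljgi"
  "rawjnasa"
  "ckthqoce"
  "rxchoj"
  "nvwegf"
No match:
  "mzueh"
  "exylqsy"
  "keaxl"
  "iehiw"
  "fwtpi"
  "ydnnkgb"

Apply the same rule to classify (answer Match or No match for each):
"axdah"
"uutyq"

The pattern is that an item is 'Match' exactly when: even length.
No match: "axdah", since length 5.
No match: "uutyq", since length 5.

No match, No match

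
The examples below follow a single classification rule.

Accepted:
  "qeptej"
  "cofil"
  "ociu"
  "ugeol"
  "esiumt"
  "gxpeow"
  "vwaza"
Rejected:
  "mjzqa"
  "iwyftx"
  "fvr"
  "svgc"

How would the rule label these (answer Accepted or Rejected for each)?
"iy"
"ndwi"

Rule: has ≥ 2 vowels. This holds for each 'Accepted' example and fails for each 'Rejected' one.
"iy" → 1 vowel → Rejected. "ndwi" → 1 vowel → Rejected.

Rejected, Rejected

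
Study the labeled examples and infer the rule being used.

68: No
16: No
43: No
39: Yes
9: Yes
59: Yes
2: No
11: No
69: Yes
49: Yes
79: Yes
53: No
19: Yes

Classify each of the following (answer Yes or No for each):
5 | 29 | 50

No, Yes, No

Every 'Yes' example satisfies: ends in digit 9. None of the 'No' examples do.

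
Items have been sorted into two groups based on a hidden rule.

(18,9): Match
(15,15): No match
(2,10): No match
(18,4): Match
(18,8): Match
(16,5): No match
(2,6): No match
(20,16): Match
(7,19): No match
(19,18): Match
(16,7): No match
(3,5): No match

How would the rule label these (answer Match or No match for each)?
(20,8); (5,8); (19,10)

Match, No match, Match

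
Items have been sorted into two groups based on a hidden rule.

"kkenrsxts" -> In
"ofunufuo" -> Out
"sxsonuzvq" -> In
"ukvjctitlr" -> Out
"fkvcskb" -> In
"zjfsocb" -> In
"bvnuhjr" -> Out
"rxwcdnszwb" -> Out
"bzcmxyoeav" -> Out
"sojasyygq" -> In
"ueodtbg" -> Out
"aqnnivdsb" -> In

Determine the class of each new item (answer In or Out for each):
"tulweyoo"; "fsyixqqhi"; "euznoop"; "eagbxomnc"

'In' ⟺ odd length AND contains 's'.

Out, In, Out, Out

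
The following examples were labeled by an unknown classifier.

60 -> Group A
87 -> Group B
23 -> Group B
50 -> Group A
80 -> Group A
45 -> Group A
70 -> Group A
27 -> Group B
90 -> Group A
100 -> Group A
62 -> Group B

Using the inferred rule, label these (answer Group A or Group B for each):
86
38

Rule: multiple of 5. This holds for each 'Group A' example and fails for each 'Group B' one.
Group B: 86, since 86 = 5·17 + 1.
Group B: 38, since 38 = 5·7 + 3.

Group B, Group B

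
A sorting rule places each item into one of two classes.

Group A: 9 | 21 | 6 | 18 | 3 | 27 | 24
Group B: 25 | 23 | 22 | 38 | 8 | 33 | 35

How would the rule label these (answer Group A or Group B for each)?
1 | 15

'Group A' ⟺ multiple of 3 AND at most 27.
Group B: 1, since 1 = 3·0 + 1, 1 ≤ 27. Group A: 15, since 15 = 3·5, 15 ≤ 27.

Group B, Group A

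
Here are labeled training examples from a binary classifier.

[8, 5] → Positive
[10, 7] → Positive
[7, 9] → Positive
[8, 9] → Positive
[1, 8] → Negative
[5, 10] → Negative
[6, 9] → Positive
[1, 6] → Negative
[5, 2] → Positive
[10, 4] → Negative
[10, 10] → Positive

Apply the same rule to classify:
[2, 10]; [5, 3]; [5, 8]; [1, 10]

The classifier is using: |first − second| ≤ 3.
Negative: [2, 10], since |2−10| = 8. Positive: [5, 3], since |5−3| = 2. Positive: [5, 8], since |5−8| = 3. Negative: [1, 10], since |1−10| = 9.

Negative, Positive, Positive, Negative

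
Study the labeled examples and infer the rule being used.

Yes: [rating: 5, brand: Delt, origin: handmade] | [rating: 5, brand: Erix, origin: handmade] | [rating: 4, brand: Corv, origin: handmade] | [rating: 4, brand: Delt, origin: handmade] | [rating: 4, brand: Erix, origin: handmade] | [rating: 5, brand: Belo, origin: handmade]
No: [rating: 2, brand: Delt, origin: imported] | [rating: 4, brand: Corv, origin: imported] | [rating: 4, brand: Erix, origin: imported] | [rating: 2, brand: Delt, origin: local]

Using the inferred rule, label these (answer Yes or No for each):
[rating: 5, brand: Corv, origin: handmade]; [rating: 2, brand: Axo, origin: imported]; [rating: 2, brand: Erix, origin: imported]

The simplest hypothesis consistent with all the labels is: origin is handmade.

Yes, No, No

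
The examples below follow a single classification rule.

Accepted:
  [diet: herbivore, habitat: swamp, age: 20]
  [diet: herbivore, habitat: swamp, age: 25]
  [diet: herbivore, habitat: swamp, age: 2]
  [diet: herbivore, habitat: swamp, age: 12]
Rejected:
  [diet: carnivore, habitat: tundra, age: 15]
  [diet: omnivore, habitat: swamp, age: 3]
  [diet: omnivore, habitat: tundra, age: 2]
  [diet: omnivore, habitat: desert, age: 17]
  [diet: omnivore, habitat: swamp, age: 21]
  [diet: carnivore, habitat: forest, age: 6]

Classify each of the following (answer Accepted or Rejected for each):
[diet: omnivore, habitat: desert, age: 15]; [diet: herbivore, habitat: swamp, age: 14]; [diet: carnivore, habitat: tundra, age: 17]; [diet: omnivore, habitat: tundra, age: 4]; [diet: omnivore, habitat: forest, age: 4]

One predicate separates the groups cleanly: diet is herbivore.

Rejected, Accepted, Rejected, Rejected, Rejected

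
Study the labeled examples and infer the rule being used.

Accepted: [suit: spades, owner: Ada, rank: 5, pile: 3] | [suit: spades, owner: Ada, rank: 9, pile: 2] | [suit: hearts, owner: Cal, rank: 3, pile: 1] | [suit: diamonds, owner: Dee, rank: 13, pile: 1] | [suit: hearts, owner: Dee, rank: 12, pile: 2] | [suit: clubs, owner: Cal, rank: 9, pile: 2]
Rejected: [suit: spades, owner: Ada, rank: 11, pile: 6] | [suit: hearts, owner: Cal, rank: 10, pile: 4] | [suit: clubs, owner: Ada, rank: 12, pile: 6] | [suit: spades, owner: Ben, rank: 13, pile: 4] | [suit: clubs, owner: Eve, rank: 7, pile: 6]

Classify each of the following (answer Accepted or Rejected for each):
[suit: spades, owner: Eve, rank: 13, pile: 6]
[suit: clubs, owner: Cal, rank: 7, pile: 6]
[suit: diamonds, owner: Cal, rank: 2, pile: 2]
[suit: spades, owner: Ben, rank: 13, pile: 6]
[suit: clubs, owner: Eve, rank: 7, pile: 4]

The common property of the 'Accepted' items is: pile ≤ 3. No 'Rejected' item has it.
[suit: spades, owner: Eve, rank: 13, pile: 6]: pile = 6, does not fit → Rejected. [suit: clubs, owner: Cal, rank: 7, pile: 6]: pile = 6, does not fit → Rejected. [suit: diamonds, owner: Cal, rank: 2, pile: 2]: pile = 2, has this property → Accepted. [suit: spades, owner: Ben, rank: 13, pile: 6]: pile = 6, does not fit → Rejected. [suit: clubs, owner: Eve, rank: 7, pile: 4]: pile = 4, does not fit → Rejected.

Rejected, Rejected, Accepted, Rejected, Rejected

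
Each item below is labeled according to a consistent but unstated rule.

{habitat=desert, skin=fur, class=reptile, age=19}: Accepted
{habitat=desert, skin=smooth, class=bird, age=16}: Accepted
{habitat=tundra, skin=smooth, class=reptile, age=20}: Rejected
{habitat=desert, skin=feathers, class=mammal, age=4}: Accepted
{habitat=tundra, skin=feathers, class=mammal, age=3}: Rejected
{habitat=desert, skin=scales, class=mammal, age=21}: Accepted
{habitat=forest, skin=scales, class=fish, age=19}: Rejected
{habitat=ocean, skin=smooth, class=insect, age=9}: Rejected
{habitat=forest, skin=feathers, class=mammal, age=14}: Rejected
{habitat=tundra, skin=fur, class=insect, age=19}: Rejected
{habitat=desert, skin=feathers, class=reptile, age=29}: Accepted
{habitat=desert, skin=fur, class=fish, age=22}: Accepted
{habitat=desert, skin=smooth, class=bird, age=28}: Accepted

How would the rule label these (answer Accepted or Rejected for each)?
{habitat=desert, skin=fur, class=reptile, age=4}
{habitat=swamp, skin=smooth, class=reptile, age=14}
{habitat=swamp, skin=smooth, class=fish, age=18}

A rule that fits every label: habitat is desert — true of each 'Accepted' example, false of each 'Rejected' one.

Accepted, Rejected, Rejected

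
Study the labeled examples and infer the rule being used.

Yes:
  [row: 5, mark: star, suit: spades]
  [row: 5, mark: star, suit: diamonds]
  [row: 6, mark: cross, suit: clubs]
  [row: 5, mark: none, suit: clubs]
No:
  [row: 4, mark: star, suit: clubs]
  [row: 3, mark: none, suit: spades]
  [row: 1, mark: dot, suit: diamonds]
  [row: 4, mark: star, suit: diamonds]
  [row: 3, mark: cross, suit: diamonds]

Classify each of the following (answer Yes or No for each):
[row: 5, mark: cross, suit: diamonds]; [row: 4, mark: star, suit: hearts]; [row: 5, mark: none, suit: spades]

Yes, No, Yes

Rule: row ≥ 5. This holds for each 'Yes' example and fails for each 'No' one.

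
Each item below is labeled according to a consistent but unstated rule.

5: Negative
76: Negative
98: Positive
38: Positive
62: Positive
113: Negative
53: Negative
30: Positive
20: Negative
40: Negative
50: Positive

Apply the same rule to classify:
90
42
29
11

Positive, Positive, Negative, Negative

The pattern is that an item is 'Positive' exactly when: ≡ 2 (mod 4).
90: 90 mod 4 = 2, qualifies → Positive. 42: 42 mod 4 = 2, qualifies → Positive. 29: 29 mod 4 = 1, doesn't qualify → Negative. 11: 11 mod 4 = 3, doesn't qualify → Negative.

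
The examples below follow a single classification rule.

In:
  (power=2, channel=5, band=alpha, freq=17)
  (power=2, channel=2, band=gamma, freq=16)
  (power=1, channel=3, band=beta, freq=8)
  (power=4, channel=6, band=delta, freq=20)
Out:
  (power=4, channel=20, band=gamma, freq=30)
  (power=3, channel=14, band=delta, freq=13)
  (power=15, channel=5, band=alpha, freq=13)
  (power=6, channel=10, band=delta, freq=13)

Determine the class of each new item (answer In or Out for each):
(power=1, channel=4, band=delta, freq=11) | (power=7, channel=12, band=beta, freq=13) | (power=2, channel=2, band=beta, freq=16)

The classifier is using: power ≤ 4 AND channel ≤ 6.

In, Out, In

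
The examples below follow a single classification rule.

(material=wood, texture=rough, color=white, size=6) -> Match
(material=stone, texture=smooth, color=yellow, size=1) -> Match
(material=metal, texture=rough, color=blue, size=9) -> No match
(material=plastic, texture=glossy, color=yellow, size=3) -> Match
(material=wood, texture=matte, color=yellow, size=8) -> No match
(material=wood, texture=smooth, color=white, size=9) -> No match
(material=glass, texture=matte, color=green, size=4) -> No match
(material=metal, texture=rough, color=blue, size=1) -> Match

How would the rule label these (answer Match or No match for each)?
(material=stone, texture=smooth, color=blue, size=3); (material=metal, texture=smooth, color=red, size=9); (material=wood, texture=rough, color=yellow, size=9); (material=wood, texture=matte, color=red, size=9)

Match, No match, No match, No match

One predicate separates the groups cleanly: size ≤ 3 OR size = 6.
(material=stone, texture=smooth, color=blue, size=3) → size = 3 → Match.
(material=metal, texture=smooth, color=red, size=9) → size = 9 → No match.
(material=wood, texture=rough, color=yellow, size=9) → size = 9 → No match.
(material=wood, texture=matte, color=red, size=9) → size = 9 → No match.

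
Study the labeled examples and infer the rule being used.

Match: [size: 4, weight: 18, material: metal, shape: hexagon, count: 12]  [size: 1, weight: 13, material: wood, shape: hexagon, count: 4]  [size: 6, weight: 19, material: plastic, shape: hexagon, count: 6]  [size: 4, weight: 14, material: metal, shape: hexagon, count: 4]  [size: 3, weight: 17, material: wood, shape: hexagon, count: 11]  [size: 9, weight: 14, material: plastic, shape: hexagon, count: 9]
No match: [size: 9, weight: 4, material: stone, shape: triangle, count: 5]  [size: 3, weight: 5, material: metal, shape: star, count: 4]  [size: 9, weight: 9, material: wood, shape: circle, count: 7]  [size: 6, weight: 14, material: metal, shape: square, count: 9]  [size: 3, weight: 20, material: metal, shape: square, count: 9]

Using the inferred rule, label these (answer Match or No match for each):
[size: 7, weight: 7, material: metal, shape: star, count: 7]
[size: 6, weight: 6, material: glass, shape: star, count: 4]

No match, No match

A rule that fits every label: shape is hexagon — true of each 'Match' example, false of each 'No match' one.
[size: 7, weight: 7, material: metal, shape: star, count: 7]: No match (shape is star). [size: 6, weight: 6, material: glass, shape: star, count: 4]: No match (shape is star).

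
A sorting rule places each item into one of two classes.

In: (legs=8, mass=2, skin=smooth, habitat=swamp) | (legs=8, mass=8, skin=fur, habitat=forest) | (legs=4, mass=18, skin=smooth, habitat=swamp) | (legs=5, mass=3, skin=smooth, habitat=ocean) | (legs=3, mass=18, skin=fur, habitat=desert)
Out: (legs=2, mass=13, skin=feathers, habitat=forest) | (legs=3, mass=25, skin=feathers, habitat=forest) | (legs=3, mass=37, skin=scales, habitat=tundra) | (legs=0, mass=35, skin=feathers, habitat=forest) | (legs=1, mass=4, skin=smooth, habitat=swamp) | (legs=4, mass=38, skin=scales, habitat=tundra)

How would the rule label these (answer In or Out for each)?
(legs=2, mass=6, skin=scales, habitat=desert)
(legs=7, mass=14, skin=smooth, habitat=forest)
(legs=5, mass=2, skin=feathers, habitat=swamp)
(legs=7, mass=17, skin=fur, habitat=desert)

Out, In, In, In

A rule that fits every label: legs ≥ 3 AND mass ≤ 18 — true of each 'In' example, false of each 'Out' one.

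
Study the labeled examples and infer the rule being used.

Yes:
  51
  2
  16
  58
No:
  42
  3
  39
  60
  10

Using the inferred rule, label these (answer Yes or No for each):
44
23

The pattern is that an item is 'Yes' exactly when: ≡ 2 (mod 7).
44 — 44 mod 7 = 2, hence Yes.
23 — 23 mod 7 = 2, hence Yes.

Yes, Yes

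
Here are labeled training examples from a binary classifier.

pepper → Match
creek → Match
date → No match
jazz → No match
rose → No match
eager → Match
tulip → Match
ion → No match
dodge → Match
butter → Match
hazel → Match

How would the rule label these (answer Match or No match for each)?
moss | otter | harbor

No match, Match, Match

The rule appears to be: length ≥ 5.
moss — length 4, hence No match. otter — length 5, hence Match. harbor — length 6, hence Match.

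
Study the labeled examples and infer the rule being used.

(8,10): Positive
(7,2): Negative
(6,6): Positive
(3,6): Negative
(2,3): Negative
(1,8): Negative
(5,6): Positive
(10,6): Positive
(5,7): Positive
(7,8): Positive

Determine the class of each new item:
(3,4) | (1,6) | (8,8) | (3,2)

Negative, Negative, Positive, Negative

The distinguishing property — sum ≥ 11 — holds for all the 'Positive' cases and none of the 'Negative' cases.
(3,4) — 3+4 = 7, hence Negative. (1,6) — 1+6 = 7, hence Negative. (8,8) — 8+8 = 16, hence Positive. (3,2) — 3+2 = 5, hence Negative.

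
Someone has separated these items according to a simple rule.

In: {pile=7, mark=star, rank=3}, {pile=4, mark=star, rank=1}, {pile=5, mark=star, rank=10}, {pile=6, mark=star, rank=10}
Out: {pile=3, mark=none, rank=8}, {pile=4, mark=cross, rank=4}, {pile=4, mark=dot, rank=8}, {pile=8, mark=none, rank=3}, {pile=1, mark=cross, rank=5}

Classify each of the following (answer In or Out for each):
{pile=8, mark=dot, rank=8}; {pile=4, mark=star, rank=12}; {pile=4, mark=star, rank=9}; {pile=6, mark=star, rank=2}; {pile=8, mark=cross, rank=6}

One predicate separates the groups cleanly: mark is star.

Out, In, In, In, Out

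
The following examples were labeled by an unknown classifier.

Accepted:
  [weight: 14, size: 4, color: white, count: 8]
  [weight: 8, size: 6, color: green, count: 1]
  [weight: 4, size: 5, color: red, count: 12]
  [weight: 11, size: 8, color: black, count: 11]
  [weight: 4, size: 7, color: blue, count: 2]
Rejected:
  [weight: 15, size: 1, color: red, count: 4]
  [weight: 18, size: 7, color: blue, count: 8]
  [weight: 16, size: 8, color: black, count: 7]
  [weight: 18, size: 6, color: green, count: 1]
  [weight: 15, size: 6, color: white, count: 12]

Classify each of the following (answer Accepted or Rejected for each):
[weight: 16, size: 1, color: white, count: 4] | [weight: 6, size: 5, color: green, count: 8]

The pattern is that an item is 'Accepted' exactly when: weight ≤ 14.
[weight: 16, size: 1, color: white, count: 4] — weight = 16, hence Rejected.
[weight: 6, size: 5, color: green, count: 8] — weight = 6, hence Accepted.

Rejected, Accepted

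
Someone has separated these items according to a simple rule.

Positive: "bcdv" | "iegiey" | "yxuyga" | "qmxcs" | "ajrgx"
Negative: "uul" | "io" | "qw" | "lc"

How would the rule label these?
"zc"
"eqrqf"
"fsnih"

Negative, Positive, Positive

A rule that fits every label: length ≥ 4 — true of each 'Positive' example, false of each 'Negative' one.
"zc" → length 2 → Negative.
"eqrqf" → length 5 → Positive.
"fsnih" → length 5 → Positive.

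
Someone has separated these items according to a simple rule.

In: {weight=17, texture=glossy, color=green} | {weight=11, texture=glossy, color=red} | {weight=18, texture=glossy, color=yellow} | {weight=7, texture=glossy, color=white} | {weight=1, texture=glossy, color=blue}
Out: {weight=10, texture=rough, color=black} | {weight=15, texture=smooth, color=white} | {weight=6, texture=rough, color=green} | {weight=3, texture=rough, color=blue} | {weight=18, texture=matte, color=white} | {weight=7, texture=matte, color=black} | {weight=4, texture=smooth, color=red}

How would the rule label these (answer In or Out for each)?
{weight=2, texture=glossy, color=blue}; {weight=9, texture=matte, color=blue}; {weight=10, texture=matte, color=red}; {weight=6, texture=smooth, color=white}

In, Out, Out, Out

The pattern is that an item is 'In' exactly when: texture is glossy.
{weight=2, texture=glossy, color=blue}: texture is glossy, has this property → In. {weight=9, texture=matte, color=blue}: texture is matte, does not satisfy this → Out. {weight=10, texture=matte, color=red}: texture is matte, does not satisfy this → Out. {weight=6, texture=smooth, color=white}: texture is smooth, does not satisfy this → Out.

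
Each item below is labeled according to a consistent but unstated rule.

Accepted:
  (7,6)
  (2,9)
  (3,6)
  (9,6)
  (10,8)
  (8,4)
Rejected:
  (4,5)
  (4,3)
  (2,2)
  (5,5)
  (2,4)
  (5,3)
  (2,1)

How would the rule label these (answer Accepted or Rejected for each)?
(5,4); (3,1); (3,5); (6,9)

A rule that fits every label: max ≥ 6 — true of each 'Accepted' example, false of each 'Rejected' one.

Rejected, Rejected, Rejected, Accepted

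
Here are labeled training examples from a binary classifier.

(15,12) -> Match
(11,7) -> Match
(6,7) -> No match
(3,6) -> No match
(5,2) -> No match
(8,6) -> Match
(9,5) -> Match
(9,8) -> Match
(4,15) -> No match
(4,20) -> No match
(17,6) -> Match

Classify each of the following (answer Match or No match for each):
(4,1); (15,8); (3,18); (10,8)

No match, Match, No match, Match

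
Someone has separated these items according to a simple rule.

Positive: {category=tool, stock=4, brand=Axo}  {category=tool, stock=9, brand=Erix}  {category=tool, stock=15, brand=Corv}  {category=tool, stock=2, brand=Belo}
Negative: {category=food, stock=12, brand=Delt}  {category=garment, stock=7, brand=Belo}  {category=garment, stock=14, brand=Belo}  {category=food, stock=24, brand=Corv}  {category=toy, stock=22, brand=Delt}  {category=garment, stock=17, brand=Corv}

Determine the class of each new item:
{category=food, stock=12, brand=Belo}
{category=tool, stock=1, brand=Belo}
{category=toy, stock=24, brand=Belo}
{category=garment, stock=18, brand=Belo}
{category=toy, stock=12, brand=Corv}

The pattern is that an item is 'Positive' exactly when: category is tool.
{category=food, stock=12, brand=Belo} → category is food → Negative. {category=tool, stock=1, brand=Belo} → category is tool → Positive. {category=toy, stock=24, brand=Belo} → category is toy → Negative. {category=garment, stock=18, brand=Belo} → category is garment → Negative. {category=toy, stock=12, brand=Corv} → category is toy → Negative.

Negative, Positive, Negative, Negative, Negative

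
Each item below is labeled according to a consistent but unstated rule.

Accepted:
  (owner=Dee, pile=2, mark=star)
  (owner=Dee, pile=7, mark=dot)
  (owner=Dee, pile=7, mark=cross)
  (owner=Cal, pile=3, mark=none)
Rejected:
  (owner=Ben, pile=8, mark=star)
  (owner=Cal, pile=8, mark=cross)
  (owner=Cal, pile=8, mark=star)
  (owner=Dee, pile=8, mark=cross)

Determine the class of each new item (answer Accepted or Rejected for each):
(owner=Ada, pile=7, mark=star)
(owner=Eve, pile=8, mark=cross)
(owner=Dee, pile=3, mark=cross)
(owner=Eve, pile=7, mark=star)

Accepted, Rejected, Accepted, Accepted

A rule that fits every label: pile ≤ 7 — true of each 'Accepted' example, false of each 'Rejected' one.
(owner=Ada, pile=7, mark=star): Accepted (pile = 7). (owner=Eve, pile=8, mark=cross): Rejected (pile = 8). (owner=Dee, pile=3, mark=cross): Accepted (pile = 3). (owner=Eve, pile=7, mark=star): Accepted (pile = 7).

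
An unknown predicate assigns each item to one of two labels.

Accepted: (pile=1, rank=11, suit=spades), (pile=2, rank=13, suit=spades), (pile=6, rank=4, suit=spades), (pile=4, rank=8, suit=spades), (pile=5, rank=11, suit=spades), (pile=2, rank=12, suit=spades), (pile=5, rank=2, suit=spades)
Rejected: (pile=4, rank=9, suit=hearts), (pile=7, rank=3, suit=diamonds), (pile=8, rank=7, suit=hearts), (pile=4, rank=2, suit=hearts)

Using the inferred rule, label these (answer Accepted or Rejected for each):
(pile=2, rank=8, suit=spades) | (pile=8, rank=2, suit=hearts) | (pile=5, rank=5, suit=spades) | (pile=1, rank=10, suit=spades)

Accepted, Rejected, Accepted, Accepted

One predicate separates the groups cleanly: suit is spades.
(pile=2, rank=8, suit=spades): suit is spades — satisfies this, so Accepted. (pile=8, rank=2, suit=hearts): suit is hearts — doesn't match, so Rejected. (pile=5, rank=5, suit=spades): suit is spades — satisfies this, so Accepted. (pile=1, rank=10, suit=spades): suit is spades — satisfies this, so Accepted.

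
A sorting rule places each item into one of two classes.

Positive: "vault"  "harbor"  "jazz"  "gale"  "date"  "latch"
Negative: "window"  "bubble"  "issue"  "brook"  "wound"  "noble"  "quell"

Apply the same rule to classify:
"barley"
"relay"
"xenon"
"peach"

The pattern is that an item is 'Positive' exactly when: contains 'a'.
"barley": Positive (has 'a').
"relay": Positive (has 'a').
"xenon": Negative (no 'a').
"peach": Positive (has 'a').

Positive, Positive, Negative, Positive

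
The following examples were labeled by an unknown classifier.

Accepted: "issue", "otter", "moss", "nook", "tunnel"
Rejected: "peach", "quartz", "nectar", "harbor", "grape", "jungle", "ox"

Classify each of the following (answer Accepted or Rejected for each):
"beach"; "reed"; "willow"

Rejected, Accepted, Accepted

The pattern is that an item is 'Accepted' exactly when: has a double letter.
"beach": no doubled letter, doesn't qualify → Rejected. "reed": 'ee' doubled, has this property → Accepted. "willow": 'll' doubled, has this property → Accepted.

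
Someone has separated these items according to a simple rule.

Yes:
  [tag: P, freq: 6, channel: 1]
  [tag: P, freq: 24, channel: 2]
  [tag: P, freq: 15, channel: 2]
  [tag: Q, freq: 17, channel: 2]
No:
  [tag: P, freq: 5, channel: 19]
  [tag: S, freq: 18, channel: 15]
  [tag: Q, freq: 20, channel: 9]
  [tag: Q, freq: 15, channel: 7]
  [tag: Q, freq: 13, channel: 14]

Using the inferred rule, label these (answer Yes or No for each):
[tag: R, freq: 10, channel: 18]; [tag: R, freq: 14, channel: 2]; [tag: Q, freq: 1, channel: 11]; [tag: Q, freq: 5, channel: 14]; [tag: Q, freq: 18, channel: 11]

No, Yes, No, No, No

Rule: channel ≤ 2. This holds for each 'Yes' example and fails for each 'No' one.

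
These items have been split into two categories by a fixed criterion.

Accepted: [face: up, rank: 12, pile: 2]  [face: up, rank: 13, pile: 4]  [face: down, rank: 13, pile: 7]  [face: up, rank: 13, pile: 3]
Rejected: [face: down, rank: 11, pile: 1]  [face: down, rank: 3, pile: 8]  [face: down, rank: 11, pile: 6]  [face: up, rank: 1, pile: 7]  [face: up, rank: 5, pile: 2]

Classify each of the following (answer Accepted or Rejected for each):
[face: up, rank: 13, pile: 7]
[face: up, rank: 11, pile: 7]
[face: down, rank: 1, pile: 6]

Accepted, Rejected, Rejected

The classifier is using: rank ≥ 12.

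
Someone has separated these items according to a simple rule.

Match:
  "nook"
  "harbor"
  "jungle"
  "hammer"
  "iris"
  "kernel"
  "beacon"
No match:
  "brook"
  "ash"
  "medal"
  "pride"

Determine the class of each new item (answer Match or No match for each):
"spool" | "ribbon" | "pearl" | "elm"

No match, Match, No match, No match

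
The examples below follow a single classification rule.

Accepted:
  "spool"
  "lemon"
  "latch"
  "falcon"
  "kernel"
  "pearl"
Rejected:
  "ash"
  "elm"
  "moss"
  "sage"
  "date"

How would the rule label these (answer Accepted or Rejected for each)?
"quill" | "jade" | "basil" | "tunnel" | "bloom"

Accepted, Rejected, Accepted, Accepted, Accepted

The simplest hypothesis consistent with all the labels is: length ≥ 5.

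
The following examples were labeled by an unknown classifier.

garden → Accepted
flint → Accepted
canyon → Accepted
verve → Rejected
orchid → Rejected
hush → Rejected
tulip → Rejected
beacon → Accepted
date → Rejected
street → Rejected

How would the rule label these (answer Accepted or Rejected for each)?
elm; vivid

The distinguishing property — contains 'n' — holds for all the 'Accepted' cases and none of the 'Rejected' cases.
elm — no 'n', hence Rejected. vivid — no 'n', hence Rejected.

Rejected, Rejected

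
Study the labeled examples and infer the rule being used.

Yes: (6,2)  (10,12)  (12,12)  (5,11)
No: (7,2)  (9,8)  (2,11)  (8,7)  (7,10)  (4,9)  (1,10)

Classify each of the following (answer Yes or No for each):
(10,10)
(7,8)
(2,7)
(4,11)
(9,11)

Yes, No, No, No, Yes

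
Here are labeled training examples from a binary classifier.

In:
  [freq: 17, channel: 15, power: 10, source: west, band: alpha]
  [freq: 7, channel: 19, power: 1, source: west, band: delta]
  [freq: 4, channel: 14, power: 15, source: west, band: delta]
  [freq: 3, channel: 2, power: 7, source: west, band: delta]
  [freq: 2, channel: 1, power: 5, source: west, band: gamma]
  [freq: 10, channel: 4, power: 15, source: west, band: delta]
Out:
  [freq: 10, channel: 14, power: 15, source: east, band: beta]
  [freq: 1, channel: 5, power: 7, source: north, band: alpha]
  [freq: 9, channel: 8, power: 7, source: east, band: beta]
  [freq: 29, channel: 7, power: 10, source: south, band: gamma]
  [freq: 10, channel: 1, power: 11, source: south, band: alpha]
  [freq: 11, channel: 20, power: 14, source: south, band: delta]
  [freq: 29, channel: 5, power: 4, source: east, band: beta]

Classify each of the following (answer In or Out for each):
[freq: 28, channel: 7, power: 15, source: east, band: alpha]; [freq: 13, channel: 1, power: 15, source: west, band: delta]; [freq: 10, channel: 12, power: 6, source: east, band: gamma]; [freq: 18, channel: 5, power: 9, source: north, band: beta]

Out, In, Out, Out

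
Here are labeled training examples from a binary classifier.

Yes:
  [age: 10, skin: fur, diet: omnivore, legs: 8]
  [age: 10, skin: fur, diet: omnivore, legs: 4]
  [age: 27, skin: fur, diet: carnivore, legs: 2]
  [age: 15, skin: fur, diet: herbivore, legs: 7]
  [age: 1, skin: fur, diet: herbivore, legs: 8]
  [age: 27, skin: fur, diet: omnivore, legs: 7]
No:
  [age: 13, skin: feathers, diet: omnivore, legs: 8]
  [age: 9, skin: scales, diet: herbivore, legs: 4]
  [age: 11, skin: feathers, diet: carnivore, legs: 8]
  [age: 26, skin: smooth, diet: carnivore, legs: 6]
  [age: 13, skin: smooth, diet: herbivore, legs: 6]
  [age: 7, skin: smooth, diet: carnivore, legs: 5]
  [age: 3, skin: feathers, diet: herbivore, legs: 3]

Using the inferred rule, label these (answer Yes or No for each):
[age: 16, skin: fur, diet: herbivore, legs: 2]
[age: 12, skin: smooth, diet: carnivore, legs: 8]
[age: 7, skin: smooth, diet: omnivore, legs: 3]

The classifier is using: skin is fur.
[age: 16, skin: fur, diet: herbivore, legs: 2] → skin is fur → Yes. [age: 12, skin: smooth, diet: carnivore, legs: 8] → skin is smooth → No. [age: 7, skin: smooth, diet: omnivore, legs: 3] → skin is smooth → No.

Yes, No, No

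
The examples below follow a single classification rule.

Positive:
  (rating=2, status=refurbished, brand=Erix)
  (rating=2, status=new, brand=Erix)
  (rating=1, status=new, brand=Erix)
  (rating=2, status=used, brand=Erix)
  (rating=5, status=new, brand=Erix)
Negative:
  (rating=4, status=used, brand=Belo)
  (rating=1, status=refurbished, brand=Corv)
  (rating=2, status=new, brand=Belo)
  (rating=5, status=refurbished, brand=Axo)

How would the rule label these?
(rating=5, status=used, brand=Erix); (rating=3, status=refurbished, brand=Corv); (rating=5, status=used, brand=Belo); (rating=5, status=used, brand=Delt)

Positive, Negative, Negative, Negative

A rule that fits every label: brand is Erix — true of each 'Positive' example, false of each 'Negative' one.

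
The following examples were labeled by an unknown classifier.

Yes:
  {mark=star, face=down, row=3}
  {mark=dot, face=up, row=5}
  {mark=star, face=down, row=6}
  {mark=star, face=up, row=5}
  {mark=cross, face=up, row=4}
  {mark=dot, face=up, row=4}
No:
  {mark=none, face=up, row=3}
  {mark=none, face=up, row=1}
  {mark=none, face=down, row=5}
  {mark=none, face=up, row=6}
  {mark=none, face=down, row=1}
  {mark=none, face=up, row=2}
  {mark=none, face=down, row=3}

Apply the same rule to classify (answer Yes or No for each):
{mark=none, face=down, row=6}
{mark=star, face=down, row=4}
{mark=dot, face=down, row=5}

The rule appears to be: mark is not none.
No: {mark=none, face=down, row=6}, since mark is none.
Yes: {mark=star, face=down, row=4}, since mark is star.
Yes: {mark=dot, face=down, row=5}, since mark is dot.

No, Yes, Yes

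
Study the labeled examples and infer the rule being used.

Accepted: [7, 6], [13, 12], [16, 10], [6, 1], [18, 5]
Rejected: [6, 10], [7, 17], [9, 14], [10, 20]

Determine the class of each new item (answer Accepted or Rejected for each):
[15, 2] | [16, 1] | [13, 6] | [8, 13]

The pattern is that an item is 'Accepted' exactly when: first > second.
[15, 2]: Accepted (15 > 2).
[16, 1]: Accepted (16 > 1).
[13, 6]: Accepted (13 > 6).
[8, 13]: Rejected (8 < 13).

Accepted, Accepted, Accepted, Rejected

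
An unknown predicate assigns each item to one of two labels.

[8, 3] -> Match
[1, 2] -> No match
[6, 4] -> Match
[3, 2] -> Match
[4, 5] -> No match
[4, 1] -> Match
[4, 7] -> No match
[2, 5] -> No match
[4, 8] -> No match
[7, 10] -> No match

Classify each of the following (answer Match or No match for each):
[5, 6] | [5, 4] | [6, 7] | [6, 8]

No match, Match, No match, No match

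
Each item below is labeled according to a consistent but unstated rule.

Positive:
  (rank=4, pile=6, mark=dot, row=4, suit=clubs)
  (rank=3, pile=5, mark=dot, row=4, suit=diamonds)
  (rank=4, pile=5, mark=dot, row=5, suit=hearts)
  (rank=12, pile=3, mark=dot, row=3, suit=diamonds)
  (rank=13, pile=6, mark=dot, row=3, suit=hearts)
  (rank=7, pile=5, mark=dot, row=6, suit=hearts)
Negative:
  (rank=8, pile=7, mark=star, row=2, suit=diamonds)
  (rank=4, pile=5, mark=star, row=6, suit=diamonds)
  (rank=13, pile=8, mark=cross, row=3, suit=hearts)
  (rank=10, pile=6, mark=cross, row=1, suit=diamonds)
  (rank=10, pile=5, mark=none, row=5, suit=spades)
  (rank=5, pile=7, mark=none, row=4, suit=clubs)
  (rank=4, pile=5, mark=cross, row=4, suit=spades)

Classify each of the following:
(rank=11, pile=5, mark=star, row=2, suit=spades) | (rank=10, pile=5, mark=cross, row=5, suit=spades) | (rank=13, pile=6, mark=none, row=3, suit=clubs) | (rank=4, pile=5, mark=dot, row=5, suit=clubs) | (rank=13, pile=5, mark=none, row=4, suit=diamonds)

Negative, Negative, Negative, Positive, Negative

The common property of the 'Positive' items is: mark is dot. No 'Negative' item has it.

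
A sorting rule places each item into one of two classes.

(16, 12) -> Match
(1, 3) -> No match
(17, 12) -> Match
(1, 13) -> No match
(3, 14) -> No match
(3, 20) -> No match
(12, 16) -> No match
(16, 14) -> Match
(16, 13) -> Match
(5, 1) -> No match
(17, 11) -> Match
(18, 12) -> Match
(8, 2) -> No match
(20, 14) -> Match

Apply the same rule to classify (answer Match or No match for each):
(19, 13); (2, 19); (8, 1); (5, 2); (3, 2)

Match, No match, No match, No match, No match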